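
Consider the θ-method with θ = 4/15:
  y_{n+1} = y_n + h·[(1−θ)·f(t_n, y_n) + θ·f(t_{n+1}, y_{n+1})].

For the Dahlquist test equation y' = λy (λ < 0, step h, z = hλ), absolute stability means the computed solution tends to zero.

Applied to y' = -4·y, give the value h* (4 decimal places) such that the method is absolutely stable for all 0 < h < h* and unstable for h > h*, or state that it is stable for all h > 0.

(-4.2857,0); λ=-4 ⇒ h* = (30/7)/4 = 1.0714.

On y'=λy, z=hλ:
  y_{n+1} = y_n + z·[11/15·y_n + 4/15·y_{n+1}] ⇒ (1 − 4/15z)y_{n+1} = (1 + 11/15z)y_n
  Hence R(z) = (1 + 11/15z)/(1 − 4/15z).

Boundary: |R(x)|=1, x<0.
x=-1.75: |R|=0.1932
R=−1: 1+11/15x = −1+4/15x ⇒ -7/15x=2 ⇒ x=2/(-7/15)=-4.2857
Confirm numerically:
  x=-4.186: |R|=0.97801 <1
  x=-4.030: |R|=0.94248 <1
  x=-2.266: |R|=0.41248 <1
  x=-4.788: |R|=1.10295 >1
  x=-4.740: |R|=1.09364 >1
  x=-4.581: |R|=1.06203 >1
Stable set (-4.2857, 0).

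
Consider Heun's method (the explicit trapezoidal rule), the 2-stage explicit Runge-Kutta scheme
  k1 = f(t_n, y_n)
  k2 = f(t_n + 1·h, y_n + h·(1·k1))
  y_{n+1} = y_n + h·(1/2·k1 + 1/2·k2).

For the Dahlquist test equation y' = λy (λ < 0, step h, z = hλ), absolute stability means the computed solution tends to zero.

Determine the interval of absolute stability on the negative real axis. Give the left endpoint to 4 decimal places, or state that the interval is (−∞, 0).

Test eqn y'=λy, z=hλ:
  order 2, 2-stage ⇒ R(z)=1+z+z^2/2
  (e.g. R(-0.97)=0.50045, |R|=0.50045)

Need |R(x)|<1, x<0.
x=-0.97: |R|=0.5005
|R(-1.32)|=0.5512 |R(-0.65)|=0.5613 |R(-0.6)|=0.5800
Bisect:
  x_lo=-2.3392 |R|=1.3968  x_hi=-0.3768 |R|=0.6942
  mid=-1.35799 |R|=0.56408 →hi
  mid=-1.84861 |R|=0.86007 →hi
  mid=-2.09392 |R|=1.09833 →lo
  mid=-1.97126 |R|=0.97167 →hi
  mid=-2.03259 |R|=1.03312 →lo
  mid=-2.00193 |R|=1.00193 →lo
  mid=-1.98659 |R|=0.98668 →hi
  mid=-1.99426 |R|=0.99428 →hi
  mid=-1.99809 |R|=0.99809 →hi
  mid=-2.00001 |R|=1.00001 →lo
  ...
  [-2.00001,-1.99989] ⇒ x*=-2.0000
So |R|<1 on (-2.0000, 0).

(-2.0000, 0).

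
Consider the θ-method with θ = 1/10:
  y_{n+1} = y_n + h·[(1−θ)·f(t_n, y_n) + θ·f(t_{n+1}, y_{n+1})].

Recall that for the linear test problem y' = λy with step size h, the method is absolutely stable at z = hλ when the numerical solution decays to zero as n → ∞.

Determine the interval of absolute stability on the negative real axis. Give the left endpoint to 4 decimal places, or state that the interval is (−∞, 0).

(-2.5000, 0).

With y'=λy (z=hλ):
  y_{n+1} = y_n + z·[9/10·y_n + 1/10·y_{n+1}] ⇒ (1 − 1/10z)y_{n+1} = (1 + 9/10z)y_n
  so R(z) = (1 + 9/10z)/(1 − 1/10z).

Boundary: |R(x)|=1, x<0.
x=-1: |R|=0.0909
R=−1: 1+9/10x = −1+1/10x ⇒ -4/5x=2 ⇒ x=2/(-4/5)=-2.5000
Confirm numerically:
  x=-1.996: |R|=0.66389 <1
  x=-1.607: |R|=0.38451 <1
  x=-1.578: |R|=0.36293 <1
  x=-1.408: |R|=0.23422 <1
  x=-2.871: |R|=1.23060 >1
  x=-2.754: |R|=1.15932 >1
  x=-2.607: |R|=1.06790 >1
Stable set (-2.5000, 0).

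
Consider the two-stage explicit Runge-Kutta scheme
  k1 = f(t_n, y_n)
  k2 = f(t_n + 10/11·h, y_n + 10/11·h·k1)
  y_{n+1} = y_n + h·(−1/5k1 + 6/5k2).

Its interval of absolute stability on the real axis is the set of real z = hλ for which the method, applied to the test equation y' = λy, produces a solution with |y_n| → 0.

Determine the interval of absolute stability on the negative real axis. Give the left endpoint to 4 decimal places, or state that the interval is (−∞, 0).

On y'=λy, z=hλ:
  k1=λy_n ⇒ h·k1=z·y_n;  k2=λ(1+10/11z)y_n ⇒ h·k2=z(1+10/11z)y_n
  y_{n+1}/y_n = 1 − 1/5z + 6/5z(1+10/11z) = 1 + z + 12/11z²
  Hence R(z) = 1 + z + 12/11z².

Boundary: |R(x)|=1, x<0.
x=-0.79: |R|=0.8908
R=1: x+12/11x²=0 ⇒ x=−11/12=-0.9167; min R=1−1/(4·12/11)=0.7708>−1
Confirm numerically:
  x=-0.865: |R|=0.95125 <1
  x=-0.801: |R|=0.89893 <1
  x=-0.633: |R|=0.80412 <1
  x=-0.383: |R|=0.77702 <1
  x=-1.314: |R|=1.56956 >1
  x=-1.019: |R|=1.11376 >1
So |R|<1 on (-0.9167, 0).

(-0.9167, 0).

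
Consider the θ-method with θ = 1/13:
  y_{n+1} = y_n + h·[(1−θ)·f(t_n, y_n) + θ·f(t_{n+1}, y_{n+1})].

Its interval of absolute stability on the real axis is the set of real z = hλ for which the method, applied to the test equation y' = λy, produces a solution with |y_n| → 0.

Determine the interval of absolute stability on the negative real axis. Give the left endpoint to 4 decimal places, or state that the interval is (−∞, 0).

Test eqn y'=λy, z=hλ:
  y_{n+1} = y_n + z·[12/13·y_n + 1/13·y_{n+1}] ⇒ (1 − 1/13z)y_{n+1} = (1 + 12/13z)y_n
  so R(z) = (1 + 12/13z)/(1 − 1/13z).

Solve |R(x)|<1 on ℝ⁻.
x=-0.86: |R|=0.1934
R=−1: 1+12/13x = −1+1/13x ⇒ -11/13x=2 ⇒ x=2/(-11/13)=-2.3636
Confirm numerically:
  x=-2.331: |R|=0.97658 <1
  x=-1.828: |R|=0.60264 <1
  x=-1.104: |R|=0.01758 <1
  x=-2.716: |R|=1.24663 >1
  x=-2.646: |R|=1.19852 >1
  x=-2.622: |R|=1.18192 >1
So |R|<1 on (-2.3636, 0).

z∈(-2.3636,0).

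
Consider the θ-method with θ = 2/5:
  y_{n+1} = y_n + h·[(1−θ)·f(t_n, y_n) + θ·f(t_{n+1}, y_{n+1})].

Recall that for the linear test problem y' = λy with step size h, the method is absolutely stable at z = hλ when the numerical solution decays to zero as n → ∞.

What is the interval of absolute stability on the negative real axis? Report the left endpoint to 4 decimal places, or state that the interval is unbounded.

With y'=λy (z=hλ):
  y_{n+1} = y_n + z·[3/5·y_n + 2/5·y_{n+1}] ⇒ (1 − 2/5z)y_{n+1} = (1 + 3/5z)y_n
  R(z) = (1 + 3/5z)/(1 − 2/5z).

Need |R(x)|<1, x<0.
x=-0.33: |R|=0.7085
R=−1: 1+3/5x = −1+2/5x ⇒ -1/5x=2 ⇒ x=2/(-1/5)=-10.0000
Confirm numerically:
  x=-9.751: |R|=0.98984 <1
  x=-8.736: |R|=0.94375 <1
  x=-6.218: |R|=0.78309 <1
  x=-4.839: |R|=0.64839 <1
  x=-10.514: |R|=1.01975 >1
  x=-10.305: |R|=1.01191 >1
Interval (-10.0000, 0).

z∈(-10.0000,0).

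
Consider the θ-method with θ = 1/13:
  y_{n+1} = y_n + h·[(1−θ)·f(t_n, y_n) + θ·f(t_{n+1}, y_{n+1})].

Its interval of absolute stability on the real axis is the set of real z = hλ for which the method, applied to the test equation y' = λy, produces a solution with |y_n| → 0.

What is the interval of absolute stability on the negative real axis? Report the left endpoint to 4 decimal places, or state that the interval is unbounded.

Test eqn y'=λy, z=hλ:
  y_{n+1} = y_n + z·[12/13·y_n + 1/13·y_{n+1}] ⇒ (1 − 1/13z)y_{n+1} = (1 + 12/13z)y_n
  R(z) = (1 + 12/13z)/(1 − 1/13z).

Solve |R(x)|<1 on ℝ⁻.
x=-0.34: |R|=0.6687
R=−1: 1+12/13x = −1+1/13x ⇒ -11/13x=2 ⇒ x=2/(-11/13)=-2.3636
Confirm numerically:
  x=-1.944: |R|=0.69111 <1
  x=-1.562: |R|=0.39445 <1
  x=-1.152: |R|=0.05822 <1
  x=-2.633: |R|=1.18953 >1
  x=-2.487: |R|=1.08762 >1
Stable set (-2.3636, 0).

z∈(-2.3636,0).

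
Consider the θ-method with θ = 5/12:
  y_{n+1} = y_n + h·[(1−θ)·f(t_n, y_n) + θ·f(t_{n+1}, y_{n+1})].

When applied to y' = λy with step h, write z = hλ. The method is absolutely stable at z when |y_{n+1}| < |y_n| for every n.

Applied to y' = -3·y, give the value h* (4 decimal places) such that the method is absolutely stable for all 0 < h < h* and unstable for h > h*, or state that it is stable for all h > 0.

With y'=λy (z=hλ):
  y_{n+1} = y_n + z·[7/12·y_n + 5/12·y_{n+1}] ⇒ (1 − 5/12z)y_{n+1} = (1 + 7/12z)y_n
  so R(z) = (1 + 7/12z)/(1 − 5/12z).

Solve |R(x)|<1 on ℝ⁻.
x=-0.89: |R|=0.3508
R=−1: 1+7/12x = −1+5/12x ⇒ -1/6x=2 ⇒ x=2/(-1/6)=-12.0000
Confirm numerically:
  x=-11.963: |R|=0.99897 <1
  x=-11.010: |R|=0.97047 <1
  x=-10.019: |R|=0.93619 <1
  x=-6.203: |R|=0.73047 <1
  x=-12.442: |R|=1.01191 >1
  x=-12.146: |R|=1.00401 >1
  x=-12.077: |R|=1.00213 >1
So |R|<1 on (-12.0000, 0).

(-12.0000,0); λ=-3 ⇒ h* = (12)/3 = 4.0000.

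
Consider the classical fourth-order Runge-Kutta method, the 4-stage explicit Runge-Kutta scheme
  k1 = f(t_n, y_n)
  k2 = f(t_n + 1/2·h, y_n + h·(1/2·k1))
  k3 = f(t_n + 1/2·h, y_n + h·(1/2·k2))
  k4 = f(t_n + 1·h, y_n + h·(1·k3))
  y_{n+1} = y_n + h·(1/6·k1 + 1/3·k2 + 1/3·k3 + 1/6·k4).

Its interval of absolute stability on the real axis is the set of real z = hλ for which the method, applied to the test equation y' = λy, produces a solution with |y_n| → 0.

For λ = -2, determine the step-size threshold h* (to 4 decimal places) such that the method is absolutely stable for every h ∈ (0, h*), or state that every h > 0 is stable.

Set f=λy, z=hλ:
  order 4, 4-stage ⇒ R(z)=1+z+z^2/2+z^3/6+z^4/24
  (e.g. R(-0.51)=0.60076, |R|=0.60076)

Boundary: |R(x)|=1, x<0.
x=-0.51: |R|=0.6008
|R(-2.35)|=0.5190 |R(-2.05)|=0.3513 |R(-1.45)|=0.2773
Bisect:
  x_lo=-3.5504 |R|=2.9140  x_hi=-0.0652 |R|=0.9369
  mid=-1.80783 |R|=0.28662 →hi
  mid=-2.67914 |R|=0.85140 →hi
  mid=-3.11479 |R|=1.62157 →lo
  mid=-2.89696 |R|=1.18184 →lo
  mid=-2.78805 |R|=1.00417 →lo
  mid=-2.73359 |R|=0.92481 →hi
  mid=-2.76082 |R|=0.96373 →hi
  ...
  [-2.78550,-2.78529] ⇒ x*=-2.7853
Interval (-2.7853, 0).

(-2.7853,0); λ=-2 ⇒ h* = 1.3926.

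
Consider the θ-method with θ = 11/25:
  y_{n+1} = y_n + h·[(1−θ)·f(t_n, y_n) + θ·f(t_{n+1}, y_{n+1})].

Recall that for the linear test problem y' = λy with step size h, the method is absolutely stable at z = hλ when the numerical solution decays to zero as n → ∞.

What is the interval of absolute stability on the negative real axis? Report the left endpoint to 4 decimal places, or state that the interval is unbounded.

(-16.6667, 0).

Test eqn y'=λy, z=hλ:
  y_{n+1} = y_n + z·[14/25·y_n + 11/25·y_{n+1}] ⇒ (1 − 11/25z)y_{n+1} = (1 + 14/25z)y_n
  ⇒ R(z) = (1 + 14/25z)/(1 − 11/25z).

Boundary: |R(x)|=1, x<0.
x=-1.6: |R|=0.0610
R=−1: 1+14/25x = −1+11/25x ⇒ -3/25x=2 ⇒ x=2/(-3/25)=-16.6667
Confirm numerically:
  x=-15.473: |R|=0.98165 <1
  x=-12.609: |R|=0.92564 <1
  x=-12.230: |R|=0.91657 <1
  x=-7.682: |R|=0.75385 <1
  x=-16.959: |R|=1.00415 >1
  x=-16.942: |R|=1.00391 >1
  x=-16.830: |R|=1.00233 >1
Interval (-16.6667, 0).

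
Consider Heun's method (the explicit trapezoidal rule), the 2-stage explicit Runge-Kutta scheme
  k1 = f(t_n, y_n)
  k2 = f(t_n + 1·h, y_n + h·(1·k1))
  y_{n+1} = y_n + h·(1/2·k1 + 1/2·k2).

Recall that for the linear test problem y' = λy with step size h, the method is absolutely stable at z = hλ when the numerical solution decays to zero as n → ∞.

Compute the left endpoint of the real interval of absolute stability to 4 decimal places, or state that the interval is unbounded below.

Test eqn y'=λy, z=hλ:
  order 2, 2-stage ⇒ R(z)=1+z+z^2/2
  (e.g. R(-0.68)=0.55120, |R|=0.55120)

Solve |R(x)|<1 on ℝ⁻.
x=-0.68: |R|=0.5512
|R(-2.15)|=1.1612 |R(-2.1)|=1.1050 |R(-1.87)|=0.8785
Bisect:
  x_lo=-2.3013 |R|=1.3467  x_hi=-0.2075 |R|=0.8141
  mid=-1.25439 |R|=0.53236 →hi
  mid=-1.77785 |R|=0.80253 →hi
  mid=-2.03958 |R|=1.04037 →lo
  mid=-1.90872 |R|=0.91288 →hi
  mid=-1.97415 |R|=0.97448 →hi
  mid=-2.00687 |R|=1.00689 →lo
  mid=-1.99051 |R|=0.99055 →hi
  mid=-1.99869 |R|=0.99869 →hi
  mid=-2.00278 |R|=1.00278 →lo
  ...
  [-2.00009,-1.99996] ⇒ x*=-2.0000
Interval (-2.0000, 0).

left endpoint -2.0000.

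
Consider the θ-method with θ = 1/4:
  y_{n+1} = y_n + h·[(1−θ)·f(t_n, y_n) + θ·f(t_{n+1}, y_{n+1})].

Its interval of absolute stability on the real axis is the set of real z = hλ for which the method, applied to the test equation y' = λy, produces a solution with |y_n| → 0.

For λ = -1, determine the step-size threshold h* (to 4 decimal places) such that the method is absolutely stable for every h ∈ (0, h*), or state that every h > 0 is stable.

On y'=λy, z=hλ:
  y_{n+1} = y_n + z·[3/4·y_n + 1/4·y_{n+1}] ⇒ (1 − 1/4z)y_{n+1} = (1 + 3/4z)y_n
  Hence R(z) = (1 + 3/4z)/(1 − 1/4z).

Boundary: |R(x)|=1, x<0.
x=-0.38: |R|=0.6530
R=−1: 1+3/4x = −1+1/4x ⇒ -1/2x=2 ⇒ x=2/(-1/2)=-4.0000
Confirm numerically:
  x=-3.390: |R|=0.83491 <1
  x=-1.894: |R|=0.28537 <1
  x=-1.877: |R|=0.27752 <1
  x=-1.804: |R|=0.24328 <1
  x=-4.512: |R|=1.12030 >1
  x=-4.471: |R|=1.11120 >1
Stable set (-4.0000, 0).

(-4.0000,0); λ=-1 ⇒ h* = (4)/1 = 4.0000.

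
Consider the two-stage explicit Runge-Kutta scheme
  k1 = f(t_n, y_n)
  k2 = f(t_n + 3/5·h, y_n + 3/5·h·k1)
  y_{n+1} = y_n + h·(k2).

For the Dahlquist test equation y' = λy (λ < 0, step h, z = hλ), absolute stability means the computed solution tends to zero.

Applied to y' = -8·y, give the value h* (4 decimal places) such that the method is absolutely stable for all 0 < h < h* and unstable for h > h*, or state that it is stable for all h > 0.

Set f=λy, z=hλ:
  k1=λy_n ⇒ h·k1=z·y_n;  k2=λ(1+3/5z)y_n ⇒ h·k2=z(1+3/5z)y_n
  y_{n+1}/y_n = 1 + z(1+3/5z) = 1 + z + 3/5z²
  ⇒ R(z) = 1 + z + 3/5z².

Solve |R(x)|<1 on ℝ⁻.
x=-0.61: |R|=0.6133
R=1: x+3/5x²=0 ⇒ x=−5/3=-1.6667; min R=1−1/(4·3/5)=0.5833>−1
Confirm numerically:
  x=-1.560: |R|=0.90016 <1
  x=-1.268: |R|=0.69669 <1
  x=-1.033: |R|=0.60725 <1
  x=-1.027: |R|=0.60584 <1
  x=-2.153: |R|=1.62825 >1
  x=-2.120: |R|=1.57664 >1
  x=-1.829: |R|=1.17814 >1
So |R|<1 on (-1.6667, 0).

(-1.6667,0); λ=-8 ⇒ h* = (5/3)/8 = 0.2083.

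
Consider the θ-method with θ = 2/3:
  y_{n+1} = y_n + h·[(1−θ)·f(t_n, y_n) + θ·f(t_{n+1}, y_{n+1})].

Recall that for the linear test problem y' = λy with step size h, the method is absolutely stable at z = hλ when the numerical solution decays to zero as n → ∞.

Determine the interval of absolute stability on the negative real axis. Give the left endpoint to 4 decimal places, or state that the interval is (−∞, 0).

Test eqn y'=λy, z=hλ:
  y_{n+1} = y_n + z·[1/3·y_n + 2/3·y_{n+1}] ⇒ (1 − 2/3z)y_{n+1} = (1 + 1/3z)y_n
  ⇒ R(z) = (1 + 1/3z)/(1 − 2/3z).

Boundary: |R(x)|=1, x<0.
x=-0.72: |R|=0.5135
x=-2: |R|=0.1429
x=-10: |R|=0.3043
x=-100: |R|=0.4778
θ=2/3≥1/2 ⇒ |1+1/3x|<|1−2/3x| ∀x<0 ⇒ unbounded interval.

(−∞, 0) — no finite endpoint.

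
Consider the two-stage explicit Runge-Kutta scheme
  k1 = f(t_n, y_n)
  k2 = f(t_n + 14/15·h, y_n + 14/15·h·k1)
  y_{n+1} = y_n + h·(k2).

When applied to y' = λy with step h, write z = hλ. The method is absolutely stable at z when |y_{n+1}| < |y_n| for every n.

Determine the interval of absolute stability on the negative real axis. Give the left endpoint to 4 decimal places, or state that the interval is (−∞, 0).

(-1.0714, 0).

On y'=λy, z=hλ:
  k1=λy_n ⇒ h·k1=z·y_n;  k2=λ(1+14/15z)y_n ⇒ h·k2=z(1+14/15z)y_n
  y_{n+1}/y_n = 1 + z(1+14/15z) = 1 + z + 14/15z²
  ⇒ R(z) = 1 + z + 14/15z².

Solve |R(x)|<1 on ℝ⁻.
x=-0.79: |R|=0.7925
R=1: x+14/15x²=0 ⇒ x=−15/14=-1.0714; min R=1−1/(4·14/15)=0.7321>−1
Confirm numerically:
  x=-1.024: |R|=0.95467 <1
  x=-0.856: |R|=0.82789 <1
  x=-0.703: |R|=0.75826 <1
  x=-0.547: |R|=0.73226 <1
  x=-1.450: |R|=1.51233 >1
  x=-1.233: |R|=1.18594 >1
Interval (-1.0714, 0).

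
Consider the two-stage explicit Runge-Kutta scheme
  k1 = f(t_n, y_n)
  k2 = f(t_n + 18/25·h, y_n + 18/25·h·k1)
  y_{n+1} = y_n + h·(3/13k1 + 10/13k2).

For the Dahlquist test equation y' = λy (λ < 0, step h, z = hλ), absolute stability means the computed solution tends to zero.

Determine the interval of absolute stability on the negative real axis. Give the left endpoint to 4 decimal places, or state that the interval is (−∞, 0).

(-1.8056, 0).

Test eqn y'=λy, z=hλ:
  k1=λy_n ⇒ h·k1=z·y_n;  k2=λ(1+18/25z)y_n ⇒ h·k2=z(1+18/25z)y_n
  y_{n+1}/y_n = 1 + 3/13z + 10/13z(1+18/25z) = 1 + z + 36/65z²
  R(z) = 1 + z + 36/65z².

Boundary: |R(x)|=1, x<0.
x=-0.96: |R|=0.5504
R=1: x+36/65x²=0 ⇒ x=−65/36=-1.8056; min R=1−1/(4·36/65)=0.5486>−1
Confirm numerically:
  x=-1.685: |R|=0.88749 <1
  x=-1.339: |R|=0.65400 <1
  x=-1.260: |R|=0.61929 <1
  x=-0.844: |R|=0.55052 <1
  x=-2.276: |R|=1.59302 >1
  x=-2.253: |R|=1.55833 >1
  x=-1.903: |R|=1.10270 >1
Stable set (-1.8056, 0).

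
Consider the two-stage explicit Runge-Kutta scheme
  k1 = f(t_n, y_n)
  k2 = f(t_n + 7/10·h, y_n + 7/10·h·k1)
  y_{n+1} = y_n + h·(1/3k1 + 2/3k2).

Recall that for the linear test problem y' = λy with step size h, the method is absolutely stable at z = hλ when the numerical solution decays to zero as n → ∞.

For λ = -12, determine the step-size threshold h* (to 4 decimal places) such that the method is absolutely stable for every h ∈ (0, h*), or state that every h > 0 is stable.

Test eqn y'=λy, z=hλ:
  k1=λy_n ⇒ h·k1=z·y_n;  k2=λ(1+7/10z)y_n ⇒ h·k2=z(1+7/10z)y_n
  y_{n+1}/y_n = 1 + 1/3z + 2/3z(1+7/10z) = 1 + z + 7/15z²
  so R(z) = 1 + z + 7/15z².

Solve |R(x)|<1 on ℝ⁻.
x=-1.2: |R|=0.4720
R=1: x+7/15x²=0 ⇒ x=−15/7=-2.1429; min R=1−1/(4·7/15)=0.4643>−1
Confirm numerically:
  x=-1.980: |R|=0.84952 <1
  x=-1.416: |R|=0.51969 <1
  x=-1.355: |R|=0.50181 <1
  x=-2.708: |R|=1.71419 >1
  x=-2.448: |R|=1.34860 >1
  x=-2.231: |R|=1.09177 >1
So |R|<1 on (-2.1429, 0).

(-2.1429,0); λ=-12 ⇒ h* = (15/7)/12 = 0.1786.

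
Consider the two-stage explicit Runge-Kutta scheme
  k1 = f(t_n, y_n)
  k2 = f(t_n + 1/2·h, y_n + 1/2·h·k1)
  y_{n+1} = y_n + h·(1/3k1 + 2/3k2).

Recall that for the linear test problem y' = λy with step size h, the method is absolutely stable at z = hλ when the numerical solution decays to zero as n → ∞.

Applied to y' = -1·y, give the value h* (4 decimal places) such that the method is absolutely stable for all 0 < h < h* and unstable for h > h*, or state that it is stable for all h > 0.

On y'=λy, z=hλ:
  k1=λy_n ⇒ h·k1=z·y_n;  k2=λ(1+1/2z)y_n ⇒ h·k2=z(1+1/2z)y_n
  y_{n+1}/y_n = 1 + 1/3z + 2/3z(1+1/2z) = 1 + z + 1/3z²
  so R(z) = 1 + z + 1/3z².

Need |R(x)|<1, x<0.
x=-1.66: |R|=0.2585
R=1: x+1/3x²=0 ⇒ x=−3=-3.0000; min R=1−1/(4·1/3)=0.2500>−1
Confirm numerically:
  x=-2.866: |R|=0.87199 <1
  x=-2.471: |R|=0.56428 <1
  x=-2.450: |R|=0.55083 <1
  x=-2.191: |R|=0.40916 <1
  x=-3.525: |R|=1.61687 >1
  x=-3.096: |R|=1.09907 >1
  x=-3.025: |R|=1.02521 >1
Stable set (-3.0000, 0).

(-3.0000,0); λ=-1 ⇒ h* = (3)/1 = 3.0000.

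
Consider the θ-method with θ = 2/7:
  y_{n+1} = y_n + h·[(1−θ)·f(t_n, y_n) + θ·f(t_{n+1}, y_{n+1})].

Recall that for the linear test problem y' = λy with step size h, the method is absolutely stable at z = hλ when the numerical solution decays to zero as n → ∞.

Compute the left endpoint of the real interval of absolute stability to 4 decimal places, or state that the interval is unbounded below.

With y'=λy (z=hλ):
  y_{n+1} = y_n + z·[5/7·y_n + 2/7·y_{n+1}] ⇒ (1 − 2/7z)y_{n+1} = (1 + 5/7z)y_n
  so R(z) = (1 + 5/7z)/(1 − 2/7z).

Find x<0 with |R(x)|<1.
x=-0.53: |R|=0.5397
R=−1: 1+5/7x = −1+2/7x ⇒ -3/7x=2 ⇒ x=2/(-3/7)=-4.6667
Confirm numerically:
  x=-4.490: |R|=0.96683 <1
  x=-3.986: |R|=0.86361 <1
  x=-3.806: |R|=0.82330 <1
  x=-2.309: |R|=0.39120 <1
  x=-5.152: |R|=1.08414 >1
  x=-5.067: |R|=1.07009 >1
  x=-4.731: |R|=1.01172 >1
So |R|<1 on (-4.6667, 0).

left endpoint -4.6667.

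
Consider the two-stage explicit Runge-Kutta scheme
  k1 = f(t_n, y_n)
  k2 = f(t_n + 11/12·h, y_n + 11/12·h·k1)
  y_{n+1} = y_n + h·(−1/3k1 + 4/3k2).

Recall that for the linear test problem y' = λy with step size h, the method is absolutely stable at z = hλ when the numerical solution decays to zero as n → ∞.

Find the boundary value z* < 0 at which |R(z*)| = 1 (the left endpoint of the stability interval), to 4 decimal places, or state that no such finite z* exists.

Test eqn y'=λy, z=hλ:
  k1=λy_n ⇒ h·k1=z·y_n;  k2=λ(1+11/12z)y_n ⇒ h·k2=z(1+11/12z)y_n
  y_{n+1}/y_n = 1 − 1/3z + 4/3z(1+11/12z) = 1 + z + 11/9z²
  R(z) = 1 + z + 11/9z².

Solve |R(x)|<1 on ℝ⁻.
x=-0.61: |R|=0.8448
R=1: x+11/9x²=0 ⇒ x=−9/11=-0.8182; min R=1−1/(4·11/9)=0.7955>−1
Confirm numerically:
  x=-0.766: |R|=0.95115 <1
  x=-0.418: |R|=0.79555 <1
  x=-0.350: |R|=0.79972 <1
  x=-1.395: |R|=1.98348 >1
  x=-1.257: |R|=1.67417 >1
So |R|<1 on (-0.8182, 0).

z* = -0.8182.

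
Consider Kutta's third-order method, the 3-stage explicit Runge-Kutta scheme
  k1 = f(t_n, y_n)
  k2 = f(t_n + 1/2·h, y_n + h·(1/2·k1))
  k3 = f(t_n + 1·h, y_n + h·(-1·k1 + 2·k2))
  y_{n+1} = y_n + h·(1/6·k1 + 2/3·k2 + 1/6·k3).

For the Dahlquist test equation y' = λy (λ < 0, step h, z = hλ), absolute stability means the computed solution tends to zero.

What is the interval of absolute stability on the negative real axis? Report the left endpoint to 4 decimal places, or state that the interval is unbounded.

(-2.5127, 0).

On y'=λy, z=hλ:
  order 3, 3-stage ⇒ R(z)=1+z+z^2/2+z^3/6
  (e.g. R(-1.29)=0.18427, |R|=0.18427)

Find x<0 with |R(x)|<1.
x=-1.29: |R|=0.1843
|R(-2.3)|=0.6828 |R(-1.37)|=0.1399 |R(-0.67)|=0.5043
Bisect:
  x_lo=-3.1233 |R|=2.3239  x_hi=-0.2570 |R|=0.7732
  mid=-1.69019 |R|=0.06656 →hi
  mid=-2.40677 |R|=0.83405 →hi
  mid=-2.76506 |R|=1.46568 →lo
  mid=-2.58591 |R|=1.12442 →lo
  mid=-2.49634 |R|=0.97323 →hi
  mid=-2.54113 |R|=1.04728 →lo
  mid=-2.51873 |R|=1.00987 →lo
  mid=-2.50754 |R|=0.99146 →hi
  mid=-2.51313 |R|=1.00064 →lo
  ...
  [-2.51278,-2.51261] ⇒ x*=-2.5127
So |R|<1 on (-2.5127, 0).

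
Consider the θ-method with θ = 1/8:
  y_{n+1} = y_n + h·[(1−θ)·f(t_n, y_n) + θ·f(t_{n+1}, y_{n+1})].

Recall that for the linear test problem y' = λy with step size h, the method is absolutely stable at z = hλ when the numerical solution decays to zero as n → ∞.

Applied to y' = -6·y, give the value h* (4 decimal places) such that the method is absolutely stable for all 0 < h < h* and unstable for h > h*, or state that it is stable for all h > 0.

(-2.6667,0); λ=-6 ⇒ h* = (8/3)/6 = 0.4444.

Test eqn y'=λy, z=hλ:
  y_{n+1} = y_n + z·[7/8·y_n + 1/8·y_{n+1}] ⇒ (1 − 1/8z)y_{n+1} = (1 + 7/8z)y_n
  Hence R(z) = (1 + 7/8z)/(1 − 1/8z).

Find x<0 with |R(x)|<1.
x=-1.1: |R|=0.0330
R=−1: 1+7/8x = −1+1/8x ⇒ -3/4x=2 ⇒ x=2/(-3/4)=-2.6667
Confirm numerically:
  x=-2.607: |R|=0.96625 <1
  x=-1.989: |R|=0.59295 <1
  x=-1.903: |R|=0.53731 <1
  x=-3.210: |R|=1.29081 >1
  x=-2.985: |R|=1.17387 >1
  x=-2.798: |R|=1.07298 >1
So |R|<1 on (-2.6667, 0).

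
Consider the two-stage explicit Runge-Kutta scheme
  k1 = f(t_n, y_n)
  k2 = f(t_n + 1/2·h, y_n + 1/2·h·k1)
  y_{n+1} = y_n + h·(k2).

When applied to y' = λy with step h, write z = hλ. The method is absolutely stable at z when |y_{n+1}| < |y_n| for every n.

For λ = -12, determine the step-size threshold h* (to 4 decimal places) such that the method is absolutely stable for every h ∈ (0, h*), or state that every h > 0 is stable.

On y'=λy, z=hλ:
  k1=λy_n ⇒ h·k1=z·y_n;  k2=λ(1+1/2z)y_n ⇒ h·k2=z(1+1/2z)y_n
  y_{n+1}/y_n = 1 + z(1+1/2z) = 1 + z + 1/2z²
  Hence R(z) = 1 + z + 1/2z².

Boundary: |R(x)|=1, x<0.
x=-1.73: |R|=0.7664
R=1: x+1/2x²=0 ⇒ x=−2=-2.0000; min R=1−1/(4·1/2)=0.5000>−1
Confirm numerically:
  x=-1.831: |R|=0.84528 <1
  x=-1.351: |R|=0.56160 <1
  x=-1.006: |R|=0.50002 <1
  x=-2.356: |R|=1.41937 >1
  x=-2.330: |R|=1.38445 >1
  x=-2.178: |R|=1.19384 >1
So |R|<1 on (-2.0000, 0).

(-2.0000,0); λ=-12 ⇒ h* = (2)/12 = 0.1667.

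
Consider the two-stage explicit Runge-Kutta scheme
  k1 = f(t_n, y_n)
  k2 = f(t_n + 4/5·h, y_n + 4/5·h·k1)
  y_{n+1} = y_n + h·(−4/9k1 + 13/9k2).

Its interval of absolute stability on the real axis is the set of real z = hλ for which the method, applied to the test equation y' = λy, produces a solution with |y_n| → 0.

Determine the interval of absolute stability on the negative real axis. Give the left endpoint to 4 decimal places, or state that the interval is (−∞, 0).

z∈(-0.8654,0).

Set f=λy, z=hλ:
  k1=λy_n ⇒ h·k1=z·y_n;  k2=λ(1+4/5z)y_n ⇒ h·k2=z(1+4/5z)y_n
  y_{n+1}/y_n = 1 − 4/9z + 13/9z(1+4/5z) = 1 + z + 52/45z²
  ⇒ R(z) = 1 + z + 52/45z².

Find x<0 with |R(x)|<1.
x=-1.6: |R|=2.3582
R=1: x+52/45x²=0 ⇒ x=−45/52=-0.8654; min R=1−1/(4·52/45)=0.7837>−1
Confirm numerically:
  x=-0.807: |R|=0.94555 <1
  x=-0.742: |R|=0.89421 <1
  x=-0.576: |R|=0.80739 <1
  x=-1.413: |R|=1.89415 >1
  x=-1.177: |R|=1.42382 >1
Stable set (-0.8654, 0).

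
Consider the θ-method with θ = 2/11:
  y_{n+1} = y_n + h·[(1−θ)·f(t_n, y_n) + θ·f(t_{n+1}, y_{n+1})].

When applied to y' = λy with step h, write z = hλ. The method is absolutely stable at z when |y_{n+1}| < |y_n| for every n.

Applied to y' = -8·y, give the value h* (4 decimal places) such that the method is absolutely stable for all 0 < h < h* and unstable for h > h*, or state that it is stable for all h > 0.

(-3.1429,0); λ=-8 ⇒ h* = (22/7)/8 = 0.3929.

Test eqn y'=λy, z=hλ:
  y_{n+1} = y_n + z·[9/11·y_n + 2/11·y_{n+1}] ⇒ (1 − 2/11z)y_{n+1} = (1 + 9/11z)y_n
  ⇒ R(z) = (1 + 9/11z)/(1 − 2/11z).

Solve |R(x)|<1 on ℝ⁻.
x=-1.65: |R|=0.2692
R=−1: 1+9/11x = −1+2/11x ⇒ -7/11x=2 ⇒ x=2/(-7/11)=-3.1429
Confirm numerically:
  x=-2.728: |R|=0.82353 <1
  x=-2.426: |R|=0.68345 <1
  x=-1.453: |R|=0.14936 <1
  x=-1.398: |R|=0.11467 <1
  x=-3.672: |R|=1.20192 >1
  x=-3.616: |R|=1.18166 >1
  x=-3.574: |R|=1.16630 >1
Stable set (-3.1429, 0).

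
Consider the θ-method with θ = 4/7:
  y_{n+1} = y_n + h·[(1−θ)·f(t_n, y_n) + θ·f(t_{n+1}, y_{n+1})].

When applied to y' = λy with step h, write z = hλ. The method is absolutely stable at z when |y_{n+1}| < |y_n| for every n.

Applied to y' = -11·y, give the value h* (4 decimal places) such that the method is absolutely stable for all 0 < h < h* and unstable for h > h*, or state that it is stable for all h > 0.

Test eqn y'=λy, z=hλ:
  y_{n+1} = y_n + z·[3/7·y_n + 4/7·y_{n+1}] ⇒ (1 − 4/7z)y_{n+1} = (1 + 3/7z)y_n
  Hence R(z) = (1 + 3/7z)/(1 − 4/7z).

Find x<0 with |R(x)|<1.
x=-1.02: |R|=0.3556
x=-2: |R|=0.0667
x=-10: |R|=0.4894
x=-100: |R|=0.7199
θ=4/7≥1/2 ⇒ |1+3/7x|<|1−4/7x| ∀x<0 ⇒ stable on all of ℝ⁻.

unbounded; (−∞, 0). Any h>0 works for λ=-11.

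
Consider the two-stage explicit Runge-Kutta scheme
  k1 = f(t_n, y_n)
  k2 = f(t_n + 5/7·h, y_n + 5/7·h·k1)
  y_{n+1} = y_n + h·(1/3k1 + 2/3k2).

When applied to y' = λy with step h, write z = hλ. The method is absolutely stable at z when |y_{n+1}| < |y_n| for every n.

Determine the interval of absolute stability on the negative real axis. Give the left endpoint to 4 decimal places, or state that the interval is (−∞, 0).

z∈(-2.1000,0).

Set f=λy, z=hλ:
  k1=λy_n ⇒ h·k1=z·y_n;  k2=λ(1+5/7z)y_n ⇒ h·k2=z(1+5/7z)y_n
  y_{n+1}/y_n = 1 + 1/3z + 2/3z(1+5/7z) = 1 + z + 10/21z²
  Hence R(z) = 1 + z + 10/21z².

Find x<0 with |R(x)|<1.
x=-0.7: |R|=0.5333
R=1: x+10/21x²=0 ⇒ x=−21/10=-2.1000; min R=1−1/(4·10/21)=0.4750>−1
Confirm numerically:
  x=-2.023: |R|=0.92582 <1
  x=-1.560: |R|=0.59886 <1
  x=-0.947: |R|=0.48005 <1
  x=-2.210: |R|=1.11576 >1
  x=-2.206: |R|=1.11135 >1
Interval (-2.1000, 0).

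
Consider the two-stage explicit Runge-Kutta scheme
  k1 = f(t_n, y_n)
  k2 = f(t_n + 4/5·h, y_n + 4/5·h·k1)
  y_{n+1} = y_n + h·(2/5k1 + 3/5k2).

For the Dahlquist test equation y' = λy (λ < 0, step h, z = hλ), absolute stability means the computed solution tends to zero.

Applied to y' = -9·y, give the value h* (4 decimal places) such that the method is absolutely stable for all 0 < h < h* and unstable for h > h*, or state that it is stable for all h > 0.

(-2.0833,0); λ=-9 ⇒ h* = (25/12)/9 = 0.2315.

Test eqn y'=λy, z=hλ:
  k1=λy_n ⇒ h·k1=z·y_n;  k2=λ(1+4/5z)y_n ⇒ h·k2=z(1+4/5z)y_n
  y_{n+1}/y_n = 1 + 2/5z + 3/5z(1+4/5z) = 1 + z + 12/25z²
  ⇒ R(z) = 1 + z + 12/25z².

Find x<0 with |R(x)|<1.
x=-0.91: |R|=0.4875
R=1: x+12/25x²=0 ⇒ x=−25/12=-2.0833; min R=1−1/(4·12/25)=0.4792>−1
Confirm numerically:
  x=-1.972: |R|=0.89462 <1
  x=-1.725: |R|=0.70330 <1
  x=-1.508: |R|=0.58355 <1
  x=-1.342: |R|=0.52246 <1
  x=-2.235: |R|=1.16271 >1
  x=-2.215: |R|=1.13999 >1
Stable set (-2.0833, 0).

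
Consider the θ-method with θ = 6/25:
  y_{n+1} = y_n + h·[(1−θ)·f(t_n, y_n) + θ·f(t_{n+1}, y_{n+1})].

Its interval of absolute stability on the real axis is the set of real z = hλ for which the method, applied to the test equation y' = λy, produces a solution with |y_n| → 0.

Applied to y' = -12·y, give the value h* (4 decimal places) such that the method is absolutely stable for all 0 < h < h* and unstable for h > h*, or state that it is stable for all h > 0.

Test eqn y'=λy, z=hλ:
  y_{n+1} = y_n + z·[19/25·y_n + 6/25·y_{n+1}] ⇒ (1 − 6/25z)y_{n+1} = (1 + 19/25z)y_n
  R(z) = (1 + 19/25z)/(1 − 6/25z).

Solve |R(x)|<1 on ℝ⁻.
x=-0.33: |R|=0.6942
R=−1: 1+19/25x = −1+6/25x ⇒ -13/25x=2 ⇒ x=2/(-13/25)=-3.8462
Confirm numerically:
  x=-3.120: |R|=0.78408 <1
  x=-2.963: |R|=0.73161 <1
  x=-2.596: |R|=0.59947 <1
  x=-1.760: |R|=0.23735 <1
  x=-4.221: |R|=1.09683 >1
  x=-3.972: |R|=1.03350 >1
Interval (-3.8462, 0).

(-3.8462,0); λ=-12 ⇒ h* = (50/13)/12 = 0.3205.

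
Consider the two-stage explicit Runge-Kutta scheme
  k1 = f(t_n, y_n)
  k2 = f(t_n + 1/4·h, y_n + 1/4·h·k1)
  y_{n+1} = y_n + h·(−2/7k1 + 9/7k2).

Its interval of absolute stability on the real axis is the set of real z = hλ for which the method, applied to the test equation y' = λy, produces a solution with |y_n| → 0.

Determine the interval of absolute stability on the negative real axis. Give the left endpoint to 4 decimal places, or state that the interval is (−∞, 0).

z∈(-3.1111,0).

Test eqn y'=λy, z=hλ:
  k1=λy_n ⇒ h·k1=z·y_n;  k2=λ(1+1/4z)y_n ⇒ h·k2=z(1+1/4z)y_n
  y_{n+1}/y_n = 1 − 2/7z + 9/7z(1+1/4z) = 1 + z + 9/28z²
  R(z) = 1 + z + 9/28z².

Solve |R(x)|<1 on ℝ⁻.
x=-0.46: |R|=0.6080
R=1: x+9/28x²=0 ⇒ x=−28/9=-3.1111; min R=1−1/(4·9/28)=0.2222>−1
Confirm numerically:
  x=-2.668: |R|=0.62000 <1
  x=-2.437: |R|=0.47195 <1
  x=-1.766: |R|=0.23646 <1
  x=-3.624: |R|=1.59744 >1
  x=-3.616: |R|=1.58683 >1
So |R|<1 on (-3.1111, 0).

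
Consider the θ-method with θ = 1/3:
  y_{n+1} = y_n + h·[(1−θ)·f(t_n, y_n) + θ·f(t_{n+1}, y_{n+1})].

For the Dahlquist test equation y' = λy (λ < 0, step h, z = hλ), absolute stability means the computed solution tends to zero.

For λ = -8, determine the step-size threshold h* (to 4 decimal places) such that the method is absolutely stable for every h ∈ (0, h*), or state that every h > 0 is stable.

(-6.0000,0); λ=-8 ⇒ h* = (6)/8 = 0.7500.

Test eqn y'=λy, z=hλ:
  y_{n+1} = y_n + z·[2/3·y_n + 1/3·y_{n+1}] ⇒ (1 − 1/3z)y_{n+1} = (1 + 2/3z)y_n
  so R(z) = (1 + 2/3z)/(1 − 1/3z).

Boundary: |R(x)|=1, x<0.
x=-1.64: |R|=0.0603
R=−1: 1+2/3x = −1+1/3x ⇒ -1/3x=2 ⇒ x=2/(-1/3)=-6.0000
Confirm numerically:
  x=-4.785: |R|=0.84393 <1
  x=-4.284: |R|=0.76442 <1
  x=-3.578: |R|=0.63180 <1
  x=-2.544: |R|=0.37662 <1
  x=-6.473: |R|=1.04993 >1
  x=-6.243: |R|=1.02629 >1
  x=-6.178: |R|=1.01939 >1
So |R|<1 on (-6.0000, 0).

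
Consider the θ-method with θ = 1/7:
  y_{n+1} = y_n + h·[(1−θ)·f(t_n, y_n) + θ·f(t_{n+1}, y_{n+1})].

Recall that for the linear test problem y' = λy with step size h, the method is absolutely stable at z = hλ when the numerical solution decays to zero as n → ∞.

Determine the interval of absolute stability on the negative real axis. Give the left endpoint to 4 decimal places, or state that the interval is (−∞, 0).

z∈(-2.8000,0).

Set f=λy, z=hλ:
  y_{n+1} = y_n + z·[6/7·y_n + 1/7·y_{n+1}] ⇒ (1 − 1/7z)y_{n+1} = (1 + 6/7z)y_n
  R(z) = (1 + 6/7z)/(1 − 1/7z).

Boundary: |R(x)|=1, x<0.
x=-0.76: |R|=0.3144
R=−1: 1+6/7x = −1+1/7x ⇒ -5/7x=2 ⇒ x=2/(-5/7)=-2.8000
Confirm numerically:
  x=-1.988: |R|=0.54829 <1
  x=-1.944: |R|=0.52147 <1
  x=-1.633: |R|=0.32411 <1
  x=-3.226: |R|=1.20829 >1
  x=-3.131: |R|=1.16336 >1
  x=-3.022: |R|=1.11076 >1
Stable set (-2.8000, 0).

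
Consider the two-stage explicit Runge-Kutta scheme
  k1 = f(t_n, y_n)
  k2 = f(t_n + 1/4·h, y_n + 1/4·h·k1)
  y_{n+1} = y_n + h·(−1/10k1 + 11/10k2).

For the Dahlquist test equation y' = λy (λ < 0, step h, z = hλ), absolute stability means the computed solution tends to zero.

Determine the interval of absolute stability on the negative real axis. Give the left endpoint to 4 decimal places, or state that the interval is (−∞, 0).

z∈(-3.6364,0).

Set f=λy, z=hλ:
  k1=λy_n ⇒ h·k1=z·y_n;  k2=λ(1+1/4z)y_n ⇒ h·k2=z(1+1/4z)y_n
  y_{n+1}/y_n = 1 − 1/10z + 11/10z(1+1/4z) = 1 + z + 11/40z²
  R(z) = 1 + z + 11/40z².

Find x<0 with |R(x)|<1.
x=-1.24: |R|=0.1828
R=1: x+11/40x²=0 ⇒ x=−40/11=-3.6364; min R=1−1/(4·11/40)=0.0909>−1
Confirm numerically:
  x=-2.905: |R|=0.41573 <1
  x=-2.623: |R|=0.26904 <1
  x=-1.937: |R|=0.09479 <1
  x=-1.720: |R|=0.09356 <1
  x=-3.935: |R|=1.32316 >1
  x=-3.934: |R|=1.32200 >1
  x=-3.854: |R|=1.23066 >1
Interval (-3.6364, 0).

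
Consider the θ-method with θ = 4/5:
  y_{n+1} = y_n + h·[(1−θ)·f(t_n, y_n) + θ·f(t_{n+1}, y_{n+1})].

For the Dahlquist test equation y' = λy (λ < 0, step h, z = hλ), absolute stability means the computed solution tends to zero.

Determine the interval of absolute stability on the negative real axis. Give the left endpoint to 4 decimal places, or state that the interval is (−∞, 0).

(−∞, 0) — no finite endpoint.

On y'=λy, z=hλ:
  y_{n+1} = y_n + z·[1/5·y_n + 4/5·y_{n+1}] ⇒ (1 − 4/5z)y_{n+1} = (1 + 1/5z)y_n
  ⇒ R(z) = (1 + 1/5z)/(1 − 4/5z).

Find x<0 with |R(x)|<1.
x=-0.49: |R|=0.6480
x=-2: |R|=0.2308
x=-10: |R|=0.1111
x=-100: |R|=0.2346
θ=4/5≥1/2 ⇒ |1+1/5x|<|1−4/5x| ∀x<0 ⇒ unbounded interval.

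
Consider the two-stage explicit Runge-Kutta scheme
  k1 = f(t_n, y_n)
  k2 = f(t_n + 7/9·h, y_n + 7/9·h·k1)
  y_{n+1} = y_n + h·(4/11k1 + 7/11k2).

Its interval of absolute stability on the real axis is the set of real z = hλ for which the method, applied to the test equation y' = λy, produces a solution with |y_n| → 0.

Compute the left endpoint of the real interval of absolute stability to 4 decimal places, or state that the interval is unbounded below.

On y'=λy, z=hλ:
  k1=λy_n ⇒ h·k1=z·y_n;  k2=λ(1+7/9z)y_n ⇒ h·k2=z(1+7/9z)y_n
  y_{n+1}/y_n = 1 + 4/11z + 7/11z(1+7/9z) = 1 + z + 49/99z²
  so R(z) = 1 + z + 49/99z².

Boundary: |R(x)|=1, x<0.
x=-1.36: |R|=0.5555
R=1: x+49/99x²=0 ⇒ x=−99/49=-2.0204; min R=1−1/(4·49/99)=0.4949>−1
Confirm numerically:
  x=-1.629: |R|=0.68442 <1
  x=-1.578: |R|=0.65447 <1
  x=-1.517: |R|=0.62202 <1
  x=-0.827: |R|=0.51151 <1
  x=-2.319: |R|=1.34272 >1
  x=-2.218: |R|=1.21692 >1
Stable set (-2.0204, 0).

left endpoint -2.0204.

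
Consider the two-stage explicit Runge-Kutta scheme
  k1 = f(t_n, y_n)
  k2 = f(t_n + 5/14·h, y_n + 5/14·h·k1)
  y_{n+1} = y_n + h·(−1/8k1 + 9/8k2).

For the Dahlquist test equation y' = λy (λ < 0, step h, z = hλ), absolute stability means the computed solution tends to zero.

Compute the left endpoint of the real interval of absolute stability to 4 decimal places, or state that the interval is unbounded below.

With y'=λy (z=hλ):
  k1=λy_n ⇒ h·k1=z·y_n;  k2=λ(1+5/14z)y_n ⇒ h·k2=z(1+5/14z)y_n
  y_{n+1}/y_n = 1 − 1/8z + 9/8z(1+5/14z) = 1 + z + 45/112z²
  ⇒ R(z) = 1 + z + 45/112z².

Boundary: |R(x)|=1, x<0.
x=-0.58: |R|=0.5552
R=1: x+45/112x²=0 ⇒ x=−112/45=-2.4889; min R=1−1/(4·45/112)=0.3778>−1
Confirm numerically:
  x=-2.282: |R|=0.81031 <1
  x=-1.383: |R|=0.38549 <1
  x=-1.270: |R|=0.37804 <1
  x=-1.154: |R|=0.38106 <1
  x=-3.049: |R|=1.68616 >1
  x=-2.874: |R|=1.44470 >1
  x=-2.764: |R|=1.30552 >1
Stable set (-2.4889, 0).

z* = -2.4889.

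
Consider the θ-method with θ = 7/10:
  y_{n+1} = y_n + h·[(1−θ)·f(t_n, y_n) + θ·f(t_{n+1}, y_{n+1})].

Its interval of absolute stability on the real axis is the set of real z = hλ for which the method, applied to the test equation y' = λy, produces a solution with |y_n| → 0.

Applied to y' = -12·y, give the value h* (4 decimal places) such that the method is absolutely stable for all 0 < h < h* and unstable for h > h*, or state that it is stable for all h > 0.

Set f=λy, z=hλ:
  y_{n+1} = y_n + z·[3/10·y_n + 7/10·y_{n+1}] ⇒ (1 − 7/10z)y_{n+1} = (1 + 3/10z)y_n
  so R(z) = (1 + 3/10z)/(1 − 7/10z).

Find x<0 with |R(x)|<1.
x=-0.43: |R|=0.6695
x=-2: |R|=0.1667
x=-10: |R|=0.2500
x=-100: |R|=0.4085
θ=7/10≥1/2 ⇒ |1+3/10x|<|1−7/10x| ∀x<0 ⇒ unbounded interval.

(−∞, 0) — no finite endpoint. Any h>0 works for λ=-12.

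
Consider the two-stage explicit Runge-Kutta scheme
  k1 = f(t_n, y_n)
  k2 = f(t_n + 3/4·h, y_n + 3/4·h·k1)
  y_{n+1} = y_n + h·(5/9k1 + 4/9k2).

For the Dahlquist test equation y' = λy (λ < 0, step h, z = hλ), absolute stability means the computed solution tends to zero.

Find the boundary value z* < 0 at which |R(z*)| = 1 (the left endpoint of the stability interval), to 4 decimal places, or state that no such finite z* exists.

With y'=λy (z=hλ):
  k1=λy_n ⇒ h·k1=z·y_n;  k2=λ(1+3/4z)y_n ⇒ h·k2=z(1+3/4z)y_n
  y_{n+1}/y_n = 1 + 5/9z + 4/9z(1+3/4z) = 1 + z + 1/3z²
  Hence R(z) = 1 + z + 1/3z².

Need |R(x)|<1, x<0.
x=-1.57: |R|=0.2516
R=1: x+1/3x²=0 ⇒ x=−3=-3.0000; min R=1−1/(4·1/3)=0.2500>−1
Confirm numerically:
  x=-2.104: |R|=0.37161 <1
  x=-2.064: |R|=0.35603 <1
  x=-1.549: |R|=0.25080 <1
  x=-3.419: |R|=1.47752 >1
  x=-3.291: |R|=1.31923 >1
Stable set (-3.0000, 0).

left endpoint -3.0000.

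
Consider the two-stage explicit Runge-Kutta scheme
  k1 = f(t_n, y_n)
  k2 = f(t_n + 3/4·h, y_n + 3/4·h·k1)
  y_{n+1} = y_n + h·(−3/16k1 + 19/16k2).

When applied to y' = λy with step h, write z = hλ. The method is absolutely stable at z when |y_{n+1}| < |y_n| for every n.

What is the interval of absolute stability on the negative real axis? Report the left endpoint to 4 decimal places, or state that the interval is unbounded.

Set f=λy, z=hλ:
  k1=λy_n ⇒ h·k1=z·y_n;  k2=λ(1+3/4z)y_n ⇒ h·k2=z(1+3/4z)y_n
  y_{n+1}/y_n = 1 − 3/16z + 19/16z(1+3/4z) = 1 + z + 57/64z²
  Hence R(z) = 1 + z + 57/64z².

Need |R(x)|<1, x<0.
x=-1.8: |R|=2.0856
R=1: x+57/64x²=0 ⇒ x=−64/57=-1.1228; min R=1−1/(4·57/64)=0.7193>−1
Confirm numerically:
  x=-0.707: |R|=0.73818 <1
  x=-0.597: |R|=0.72043 <1
  x=-0.565: |R|=0.71931 <1
  x=-0.472: |R|=0.72642 <1
  x=-1.693: |R|=1.85975 >1
  x=-1.415: |R|=1.36823 >1
  x=-1.409: |R|=1.35914 >1
So |R|<1 on (-1.1228, 0).

z∈(-1.1228,0).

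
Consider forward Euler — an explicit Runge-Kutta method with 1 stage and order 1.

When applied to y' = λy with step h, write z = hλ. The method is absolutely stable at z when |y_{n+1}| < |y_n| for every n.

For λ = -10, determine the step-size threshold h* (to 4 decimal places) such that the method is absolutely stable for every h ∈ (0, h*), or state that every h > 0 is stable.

Test eqn y'=λy, z=hλ:
  order 1, 1-stage ⇒ R(z)=1+z
  (e.g. R(-0.62)=0.38000, |R|=0.38000)

Boundary: |R(x)|=1, x<0.
x=-0.62: |R|=0.3800
|R(-2.14)|=1.1400 |R(-1.78)|=0.7800 |R(-1.73)|=0.7300
Bisect:
  x_lo=-2.5310 |R|=1.5310  x_hi=-0.1649 |R|=0.8351
  mid=-1.34794 |R|=0.34794 →hi
  mid=-1.93947 |R|=0.93947 →hi
  mid=-2.23524 |R|=1.23524 →lo
  mid=-2.08735 |R|=1.08735 →lo
  mid=-2.01341 |R|=1.01341 →lo
  mid=-1.97644 |R|=0.97644 →hi
  mid=-1.99493 |R|=0.99493 →hi
  mid=-2.00417 |R|=1.00417 →lo
  mid=-1.99955 |R|=0.99955 →hi
  ...
  [-2.00013,-1.99998] ⇒ x*=-2.0000
Interval (-2.0000, 0).

(-2.0000,0); λ=-10 ⇒ h* = 0.2000.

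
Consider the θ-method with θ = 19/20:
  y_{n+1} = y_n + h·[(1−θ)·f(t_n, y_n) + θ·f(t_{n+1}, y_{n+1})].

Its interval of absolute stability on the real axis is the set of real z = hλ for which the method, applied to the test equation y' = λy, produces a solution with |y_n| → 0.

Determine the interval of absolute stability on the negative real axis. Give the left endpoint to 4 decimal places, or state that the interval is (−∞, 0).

unbounded; (−∞, 0).

With y'=λy (z=hλ):
  y_{n+1} = y_n + z·[1/20·y_n + 19/20·y_{n+1}] ⇒ (1 − 19/20z)y_{n+1} = (1 + 1/20z)y_n
  Hence R(z) = (1 + 1/20z)/(1 − 19/20z).

Boundary: |R(x)|=1, x<0.
x=-1.25: |R|=0.4286
x=-2: |R|=0.3103
x=-10: |R|=0.0476
x=-100: |R|=0.0417
θ=19/20≥1/2 ⇒ |1+1/20x|<|1−19/20x| ∀x<0 ⇒ stable on all of ℝ⁻.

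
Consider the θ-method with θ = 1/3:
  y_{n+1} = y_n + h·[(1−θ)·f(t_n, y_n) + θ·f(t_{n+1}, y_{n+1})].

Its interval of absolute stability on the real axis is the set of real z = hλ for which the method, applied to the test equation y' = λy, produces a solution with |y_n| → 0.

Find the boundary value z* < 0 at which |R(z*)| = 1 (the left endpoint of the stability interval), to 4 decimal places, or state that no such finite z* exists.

With y'=λy (z=hλ):
  y_{n+1} = y_n + z·[2/3·y_n + 1/3·y_{n+1}] ⇒ (1 − 1/3z)y_{n+1} = (1 + 2/3z)y_n
  so R(z) = (1 + 2/3z)/(1 − 1/3z).

Boundary: |R(x)|=1, x<0.
x=-1.45: |R|=0.0225
R=−1: 1+2/3x = −1+1/3x ⇒ -1/3x=2 ⇒ x=2/(-1/3)=-6.0000
Confirm numerically:
  x=-5.725: |R|=0.96848 <1
  x=-5.127: |R|=0.89258 <1
  x=-5.022: |R|=0.87809 <1
  x=-2.939: |R|=0.48459 <1
  x=-6.344: |R|=1.03682 >1
  x=-6.125: |R|=1.01370 >1
Stable set (-6.0000, 0).

z* = -6.0000.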